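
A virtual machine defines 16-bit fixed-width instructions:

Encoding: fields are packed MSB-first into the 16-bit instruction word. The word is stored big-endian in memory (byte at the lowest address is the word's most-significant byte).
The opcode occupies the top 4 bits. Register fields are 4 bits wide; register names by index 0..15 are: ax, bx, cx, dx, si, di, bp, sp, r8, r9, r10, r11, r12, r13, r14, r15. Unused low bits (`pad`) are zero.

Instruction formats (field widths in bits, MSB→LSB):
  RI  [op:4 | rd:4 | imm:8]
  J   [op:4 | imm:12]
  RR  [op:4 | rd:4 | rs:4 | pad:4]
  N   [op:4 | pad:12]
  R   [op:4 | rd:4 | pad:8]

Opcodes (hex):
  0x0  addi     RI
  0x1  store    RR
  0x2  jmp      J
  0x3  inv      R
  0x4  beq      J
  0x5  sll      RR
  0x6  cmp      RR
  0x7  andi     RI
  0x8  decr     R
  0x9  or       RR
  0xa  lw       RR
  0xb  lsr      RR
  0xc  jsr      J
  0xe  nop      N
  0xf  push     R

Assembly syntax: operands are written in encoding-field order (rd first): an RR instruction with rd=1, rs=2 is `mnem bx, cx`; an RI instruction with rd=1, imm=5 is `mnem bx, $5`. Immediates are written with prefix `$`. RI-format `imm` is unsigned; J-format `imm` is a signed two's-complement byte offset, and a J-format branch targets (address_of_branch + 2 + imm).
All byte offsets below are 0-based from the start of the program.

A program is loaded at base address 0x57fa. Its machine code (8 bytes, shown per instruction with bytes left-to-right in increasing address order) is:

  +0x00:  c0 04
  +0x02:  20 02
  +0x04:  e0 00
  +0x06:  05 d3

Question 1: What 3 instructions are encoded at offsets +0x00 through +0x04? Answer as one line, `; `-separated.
[00] c0 04 → 0xc004
  top 4b → 0xc → jsr [J]
  imm@[11:0]=0x4 ⇒ $4
[02] 20 02 → 0x2002
  top 4b → 0x2 → jmp [J]
  imm@[11:0]=0x2 ⇒ $2
[04] e0 00 → 0xe000
  top 4b → 0xe → nop [N]

jsr $4; jmp $2; nop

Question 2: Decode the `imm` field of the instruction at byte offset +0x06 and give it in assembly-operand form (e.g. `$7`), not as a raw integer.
$211

+0x06: 05 d3 ⇒ word 0x05d3 (big)
  op=0x05d3>>12=0x0 ⇒ addi (RI)
  [11:8] rd=5 = di
  [7:0] imm=211 = $211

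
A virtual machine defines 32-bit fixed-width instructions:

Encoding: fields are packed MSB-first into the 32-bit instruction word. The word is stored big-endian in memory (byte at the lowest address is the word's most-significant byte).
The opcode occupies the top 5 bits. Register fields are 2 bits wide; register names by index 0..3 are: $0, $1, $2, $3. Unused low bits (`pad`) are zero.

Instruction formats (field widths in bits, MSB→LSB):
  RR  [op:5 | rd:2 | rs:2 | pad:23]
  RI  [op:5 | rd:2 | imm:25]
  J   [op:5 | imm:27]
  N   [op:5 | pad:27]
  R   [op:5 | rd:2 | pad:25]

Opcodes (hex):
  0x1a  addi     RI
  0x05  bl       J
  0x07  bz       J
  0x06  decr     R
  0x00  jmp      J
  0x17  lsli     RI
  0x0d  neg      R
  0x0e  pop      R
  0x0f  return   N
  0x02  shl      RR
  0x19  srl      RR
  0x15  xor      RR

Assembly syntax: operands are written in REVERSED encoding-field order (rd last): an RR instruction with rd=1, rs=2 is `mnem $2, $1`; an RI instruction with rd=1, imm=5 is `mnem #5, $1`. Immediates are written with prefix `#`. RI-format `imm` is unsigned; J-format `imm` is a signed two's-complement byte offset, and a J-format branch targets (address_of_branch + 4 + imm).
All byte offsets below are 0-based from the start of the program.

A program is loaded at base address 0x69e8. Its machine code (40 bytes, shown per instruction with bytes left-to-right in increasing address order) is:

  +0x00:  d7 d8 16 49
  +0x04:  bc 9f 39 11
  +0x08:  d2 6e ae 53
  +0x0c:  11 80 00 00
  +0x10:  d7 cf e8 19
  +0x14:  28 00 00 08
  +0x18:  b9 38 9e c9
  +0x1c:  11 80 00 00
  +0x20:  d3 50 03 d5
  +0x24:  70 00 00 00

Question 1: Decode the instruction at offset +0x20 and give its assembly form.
[20] d3 50 03 d5 → 0xd35003d5
  op=0xd35003d5>>27=0x1a ⇒ addi (RI)
  [26:25] rd=1 = $1
  [24:0] imm=22021077 = #22021077

addi #22021077, $1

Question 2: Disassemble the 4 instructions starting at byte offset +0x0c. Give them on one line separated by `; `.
shl $3, $0; addi #30402585, $3; bl #8; lsli #20487881, $0

+0x0c: 11 80 00 00 ⇒ word 0x11800000 (big)
  op=0x11800000>>27=0x2 ⇒ shl (RR)
  rd: (w>>25)&0x3=0x0 → $0
  rs: (w>>23)&0x3=0x3 → $3
+0x10: d7 cf e8 19 ⇒ word 0xd7cfe819 (big)
  op=0xd7cfe819>>27=0x1a ⇒ addi (RI)
  rd: (w>>25)&0x3=0x3 → $3
  imm: (w>>0)&0x1ffffff=0x1cfe819 → #30402585
+0x14: 28 00 00 08 ⇒ word 0x28000008 (big)
  op=0x28000008>>27=0x5 ⇒ bl (J)
  imm: (w>>0)&0x7ffffff=0x8 → #8
+0x18: b9 38 9e c9 ⇒ word 0xb9389ec9 (big)
  op=0xb9389ec9>>27=0x17 ⇒ lsli (RI)
  rd: (w>>25)&0x3=0x0 → $0
  imm: (w>>0)&0x1ffffff=0x1389ec9 → #20487881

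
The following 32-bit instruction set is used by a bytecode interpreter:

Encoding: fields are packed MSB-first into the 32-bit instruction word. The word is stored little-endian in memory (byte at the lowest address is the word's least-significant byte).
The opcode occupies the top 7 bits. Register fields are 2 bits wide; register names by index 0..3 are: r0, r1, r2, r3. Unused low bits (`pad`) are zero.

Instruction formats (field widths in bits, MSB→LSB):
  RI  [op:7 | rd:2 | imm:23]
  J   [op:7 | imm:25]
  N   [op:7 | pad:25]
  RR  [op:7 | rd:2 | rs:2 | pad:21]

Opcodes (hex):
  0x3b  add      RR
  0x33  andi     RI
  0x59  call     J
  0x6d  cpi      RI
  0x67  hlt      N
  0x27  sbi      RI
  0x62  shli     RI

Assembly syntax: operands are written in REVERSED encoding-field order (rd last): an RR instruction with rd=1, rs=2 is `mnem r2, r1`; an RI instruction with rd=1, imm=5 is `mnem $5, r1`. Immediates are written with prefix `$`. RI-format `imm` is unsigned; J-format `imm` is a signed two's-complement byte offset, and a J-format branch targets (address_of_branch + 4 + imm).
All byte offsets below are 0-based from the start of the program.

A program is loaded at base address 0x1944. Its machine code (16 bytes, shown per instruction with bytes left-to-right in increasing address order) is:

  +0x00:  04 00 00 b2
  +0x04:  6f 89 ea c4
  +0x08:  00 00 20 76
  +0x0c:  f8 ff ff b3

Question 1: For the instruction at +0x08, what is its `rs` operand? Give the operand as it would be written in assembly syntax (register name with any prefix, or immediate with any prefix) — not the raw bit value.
+0x08: 00 00 20 76 ⇒ word 0x76200000 (little)
  top 7b → 0x3b → add [RR]
  [24:23] rd=0 = r0
  [22:21] rs=1 = r1

r1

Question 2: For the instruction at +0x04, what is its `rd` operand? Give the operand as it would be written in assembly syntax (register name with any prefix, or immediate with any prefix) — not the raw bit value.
r1

off 0x04: read 6f 89 ea c4 as little → 0xc4ea896f
  op=0xc4ea896f>>25=0x62 ⇒ shli (RI)
  [24:23] rd=1 = r1
  [22:0] imm=6981999 = $6981999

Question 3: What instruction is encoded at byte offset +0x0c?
off 0x0c: read f8 ff ff b3 as little → 0xb3fffff8
  opcode bits[31:25]=0x59: call/J
  imm@[24:0]=0x1fffff8 (s25→-8) ⇒ $-8

call $-8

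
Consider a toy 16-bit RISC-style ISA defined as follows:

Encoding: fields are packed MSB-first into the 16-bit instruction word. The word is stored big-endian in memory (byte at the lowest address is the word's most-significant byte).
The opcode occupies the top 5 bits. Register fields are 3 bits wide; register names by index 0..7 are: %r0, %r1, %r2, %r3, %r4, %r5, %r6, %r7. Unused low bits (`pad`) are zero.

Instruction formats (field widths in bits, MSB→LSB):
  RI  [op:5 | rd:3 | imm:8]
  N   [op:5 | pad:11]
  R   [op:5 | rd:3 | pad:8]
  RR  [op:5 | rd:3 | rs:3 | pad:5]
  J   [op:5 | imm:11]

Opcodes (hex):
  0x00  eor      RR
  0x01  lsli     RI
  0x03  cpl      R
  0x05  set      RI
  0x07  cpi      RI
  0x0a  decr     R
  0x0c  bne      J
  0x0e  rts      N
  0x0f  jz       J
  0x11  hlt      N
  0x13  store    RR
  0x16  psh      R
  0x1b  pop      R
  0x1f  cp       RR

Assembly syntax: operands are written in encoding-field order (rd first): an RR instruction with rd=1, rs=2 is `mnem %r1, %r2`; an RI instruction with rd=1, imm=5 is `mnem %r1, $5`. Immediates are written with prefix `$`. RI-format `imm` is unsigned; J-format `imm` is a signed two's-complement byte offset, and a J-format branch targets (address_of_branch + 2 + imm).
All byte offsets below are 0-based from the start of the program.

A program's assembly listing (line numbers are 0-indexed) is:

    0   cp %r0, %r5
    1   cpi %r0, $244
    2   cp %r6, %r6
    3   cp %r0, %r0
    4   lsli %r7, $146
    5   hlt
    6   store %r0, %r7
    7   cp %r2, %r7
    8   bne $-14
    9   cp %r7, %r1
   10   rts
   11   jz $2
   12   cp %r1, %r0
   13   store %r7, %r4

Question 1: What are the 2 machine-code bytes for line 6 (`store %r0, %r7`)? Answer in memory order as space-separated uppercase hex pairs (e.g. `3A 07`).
line 6 (store): pack op=0x13:5|rd=0:3|rs=7:3|pad=0:5 = 0x98e0; big→ 98 e0

98 E0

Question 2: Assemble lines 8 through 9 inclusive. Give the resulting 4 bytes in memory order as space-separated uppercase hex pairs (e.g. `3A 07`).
8. bne fields op=0xc:5|imm=-14:11 → word 67f2h → 67 f2
9. cp fields op=0x1f:5|rd=7:3|rs=1:3|pad=0:5 → word ff20h → ff 20

67 F2 FF 20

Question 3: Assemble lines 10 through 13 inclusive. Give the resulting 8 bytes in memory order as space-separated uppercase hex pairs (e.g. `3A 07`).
70 00 78 02 F9 00 9F 80

line 10 (rts): pack op=0xe:5|pad=0:11 = 0x7000; big→ 70 00
line 11 (jz): pack op=0xf:5|imm=2:11 = 0x7802; big→ 78 02
line 12 (cp): pack op=0x1f:5|rd=1:3|rs=0:3|pad=0:5 = 0xf900; big→ f9 00
line 13 (store): pack op=0x13:5|rd=7:3|rs=4:3|pad=0:5 = 0x9f80; big→ 9f 80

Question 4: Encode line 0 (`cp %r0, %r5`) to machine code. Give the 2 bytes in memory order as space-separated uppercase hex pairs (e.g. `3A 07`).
0. cp fields op=0x1f:5|rd=0:3|rs=5:3|pad=0:5 → word f8a0h → f8 a0

F8 A0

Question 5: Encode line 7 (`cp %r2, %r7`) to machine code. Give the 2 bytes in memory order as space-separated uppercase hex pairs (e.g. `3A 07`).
FA E0

L7: cp op=0x1f:5|rd=2:3|rs=7:3|pad=0:5 ⇒ 0xfae0 ⇒ big fa e0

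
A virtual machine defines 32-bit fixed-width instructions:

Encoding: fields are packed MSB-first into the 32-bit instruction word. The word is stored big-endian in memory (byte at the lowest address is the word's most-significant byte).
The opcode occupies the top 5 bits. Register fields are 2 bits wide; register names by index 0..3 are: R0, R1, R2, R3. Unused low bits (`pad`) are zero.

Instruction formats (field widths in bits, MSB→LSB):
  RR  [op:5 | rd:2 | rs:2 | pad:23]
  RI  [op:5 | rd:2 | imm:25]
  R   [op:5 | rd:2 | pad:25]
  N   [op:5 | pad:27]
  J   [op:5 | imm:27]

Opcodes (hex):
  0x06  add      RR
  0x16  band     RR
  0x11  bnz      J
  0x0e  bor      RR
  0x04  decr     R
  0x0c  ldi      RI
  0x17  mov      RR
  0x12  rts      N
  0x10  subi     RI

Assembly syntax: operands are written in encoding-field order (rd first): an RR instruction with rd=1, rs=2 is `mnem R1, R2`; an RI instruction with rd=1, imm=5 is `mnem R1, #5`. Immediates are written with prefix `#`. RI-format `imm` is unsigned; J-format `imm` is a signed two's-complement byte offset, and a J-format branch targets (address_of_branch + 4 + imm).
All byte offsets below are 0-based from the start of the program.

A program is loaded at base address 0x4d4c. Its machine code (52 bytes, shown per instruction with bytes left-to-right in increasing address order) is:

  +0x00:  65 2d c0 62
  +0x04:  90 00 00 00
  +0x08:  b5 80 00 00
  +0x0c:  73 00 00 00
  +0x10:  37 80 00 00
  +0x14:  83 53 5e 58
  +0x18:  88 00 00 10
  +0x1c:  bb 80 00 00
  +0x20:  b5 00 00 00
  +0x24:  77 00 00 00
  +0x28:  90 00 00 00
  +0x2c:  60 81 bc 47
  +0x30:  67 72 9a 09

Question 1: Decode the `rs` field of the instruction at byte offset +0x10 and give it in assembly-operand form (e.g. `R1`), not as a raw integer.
off 0x10: read 37 80 00 00 as big → 0x37800000
  top 5b → 0x6 → add [RR]
  rd@[26:25]=0x3 ⇒ R3
  rs@[24:23]=0x3 ⇒ R3

R3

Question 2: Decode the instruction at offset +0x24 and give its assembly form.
+0x24: 77 00 00 00 ⇒ word 0x77000000 (big)
  op=0x77000000>>27=0xe ⇒ bor (RR)
  rd@[26:25]=0x3 ⇒ R3
  rs@[24:23]=0x2 ⇒ R2

bor R3, R2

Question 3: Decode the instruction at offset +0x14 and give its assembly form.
subi R1, #22240856

[14] 83 53 5e 58 → 0x83535e58
  top 5b → 0x10 → subi [RI]
  rd: (w>>25)&0x3=0x1 → R1
  imm: (w>>0)&0x1ffffff=0x1535e58 → #22240856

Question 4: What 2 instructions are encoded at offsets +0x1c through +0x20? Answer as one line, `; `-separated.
off 0x1c: read bb 80 00 00 as big → 0xbb800000
  opcode bits[31:27]=0x17: mov/RR
  rd: (w>>25)&0x3=0x1 → R1
  rs: (w>>23)&0x3=0x3 → R3
off 0x20: read b5 00 00 00 as big → 0xb5000000
  opcode bits[31:27]=0x16: band/RR
  rd: (w>>25)&0x3=0x2 → R2
  rs: (w>>23)&0x3=0x2 → R2

mov R1, R3; band R2, R2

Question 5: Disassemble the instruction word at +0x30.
@+30  big-endian(67 72 9a 09) = 0x67729a09
  opcode bits[31:27]=0xc: ldi/RI
  rd@[26:25]=0x3 ⇒ R3
  imm@[24:0]=0x1729a09 ⇒ #24287753

ldi R3, #24287753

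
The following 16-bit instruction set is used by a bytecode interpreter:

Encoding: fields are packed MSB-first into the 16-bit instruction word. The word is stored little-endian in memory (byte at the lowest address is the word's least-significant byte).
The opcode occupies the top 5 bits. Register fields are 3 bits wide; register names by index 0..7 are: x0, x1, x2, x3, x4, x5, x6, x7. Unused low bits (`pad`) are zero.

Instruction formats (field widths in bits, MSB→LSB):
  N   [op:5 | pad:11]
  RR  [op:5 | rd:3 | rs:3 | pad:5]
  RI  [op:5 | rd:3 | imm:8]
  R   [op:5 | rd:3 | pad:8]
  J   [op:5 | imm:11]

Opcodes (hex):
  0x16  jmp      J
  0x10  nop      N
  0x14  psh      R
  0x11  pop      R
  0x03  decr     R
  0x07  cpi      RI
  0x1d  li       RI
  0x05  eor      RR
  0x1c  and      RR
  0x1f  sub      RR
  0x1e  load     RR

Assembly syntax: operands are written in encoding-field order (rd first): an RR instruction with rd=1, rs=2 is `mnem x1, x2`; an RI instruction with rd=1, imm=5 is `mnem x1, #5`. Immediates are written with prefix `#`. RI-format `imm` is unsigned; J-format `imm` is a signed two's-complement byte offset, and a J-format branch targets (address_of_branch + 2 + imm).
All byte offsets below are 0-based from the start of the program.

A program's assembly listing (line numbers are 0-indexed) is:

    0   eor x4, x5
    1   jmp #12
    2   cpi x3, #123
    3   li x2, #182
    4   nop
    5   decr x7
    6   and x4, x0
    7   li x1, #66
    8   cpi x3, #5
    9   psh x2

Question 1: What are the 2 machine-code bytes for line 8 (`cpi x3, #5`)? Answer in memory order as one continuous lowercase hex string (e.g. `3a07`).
053b

8. cpi fields op=0x7:5|rd=3:3|imm=5:8 → word 3b05h → 05 3b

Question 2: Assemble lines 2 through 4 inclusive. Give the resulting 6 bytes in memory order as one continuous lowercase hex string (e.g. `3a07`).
7b3bb6ea0080

L2: cpi op=0x7:5|rd=3:3|imm=123:8 ⇒ 0x3b7b ⇒ little 7b 3b
L3: li op=0x1d:5|rd=2:3|imm=182:8 ⇒ 0xeab6 ⇒ little b6 ea
L4: nop op=0x10:5|pad=0:11 ⇒ 0x8000 ⇒ little 00 80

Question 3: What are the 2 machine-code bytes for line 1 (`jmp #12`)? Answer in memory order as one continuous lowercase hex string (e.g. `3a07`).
0cb0

L1: jmp op=0x16:5|imm=12:11 ⇒ 0xb00c ⇒ little 0c b0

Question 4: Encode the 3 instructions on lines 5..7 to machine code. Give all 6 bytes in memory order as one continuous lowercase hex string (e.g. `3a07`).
001f00e442e9

L5: decr op=0x3:5|rd=7:3|pad=0:8 ⇒ 0x1f00 ⇒ little 00 1f
L6: and op=0x1c:5|rd=4:3|rs=0:3|pad=0:5 ⇒ 0xe400 ⇒ little 00 e4
L7: li op=0x1d:5|rd=1:3|imm=66:8 ⇒ 0xe942 ⇒ little 42 e9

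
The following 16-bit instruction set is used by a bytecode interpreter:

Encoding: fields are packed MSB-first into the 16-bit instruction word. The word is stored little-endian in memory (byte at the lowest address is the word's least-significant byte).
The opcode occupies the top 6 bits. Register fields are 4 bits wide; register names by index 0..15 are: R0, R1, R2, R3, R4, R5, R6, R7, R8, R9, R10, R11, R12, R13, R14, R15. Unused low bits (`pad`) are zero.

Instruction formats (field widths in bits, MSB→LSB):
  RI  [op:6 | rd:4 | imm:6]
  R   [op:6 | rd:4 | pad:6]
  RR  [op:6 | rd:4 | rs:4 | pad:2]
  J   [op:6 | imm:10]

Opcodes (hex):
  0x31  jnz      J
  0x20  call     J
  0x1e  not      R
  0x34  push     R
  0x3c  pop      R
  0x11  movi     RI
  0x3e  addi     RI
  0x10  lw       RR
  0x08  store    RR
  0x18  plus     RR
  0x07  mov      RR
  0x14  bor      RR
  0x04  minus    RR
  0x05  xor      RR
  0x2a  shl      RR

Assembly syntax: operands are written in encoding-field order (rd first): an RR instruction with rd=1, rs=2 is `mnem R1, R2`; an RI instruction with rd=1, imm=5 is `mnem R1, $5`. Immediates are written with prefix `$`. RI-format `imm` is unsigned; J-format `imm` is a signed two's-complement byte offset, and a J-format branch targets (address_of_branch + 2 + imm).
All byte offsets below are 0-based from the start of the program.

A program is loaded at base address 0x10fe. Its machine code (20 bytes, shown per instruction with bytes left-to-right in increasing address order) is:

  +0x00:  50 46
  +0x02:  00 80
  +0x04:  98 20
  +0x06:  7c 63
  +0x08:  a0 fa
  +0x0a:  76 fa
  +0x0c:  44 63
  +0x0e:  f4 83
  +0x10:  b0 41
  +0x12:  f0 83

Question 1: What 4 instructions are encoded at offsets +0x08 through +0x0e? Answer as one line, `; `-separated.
addi R10, $32; addi R9, $54; plus R13, R1; call $-12

off 0x08: read a0 fa as little → 0xfaa0
  top 6b → 0x3e → addi [RI]
  rd: (w>>6)&0xf=0xa → R10
  imm: (w>>0)&0x3f=0x20 → $32
off 0x0a: read 76 fa as little → 0xfa76
  top 6b → 0x3e → addi [RI]
  rd: (w>>6)&0xf=0x9 → R9
  imm: (w>>0)&0x3f=0x36 → $54
off 0x0c: read 44 63 as little → 0x6344
  top 6b → 0x18 → plus [RR]
  rd: (w>>6)&0xf=0xd → R13
  rs: (w>>2)&0xf=0x1 → R1
off 0x0e: read f4 83 as little → 0x83f4
  top 6b → 0x20 → call [J]
  imm: (w>>0)&0x3ff=0x3f4 (s10→-12) → $-12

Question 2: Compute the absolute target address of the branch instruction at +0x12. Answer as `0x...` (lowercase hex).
@+12  little-endian(f0 83) = 0x83f0
  op=0x83f0>>10=0x20 ⇒ call (J)
  [9:0] imm=1008 (s10→-16) = $-16
  target = base 0x10fe + off 0x12 + 2 + imm -16 = 0x1102

0x1102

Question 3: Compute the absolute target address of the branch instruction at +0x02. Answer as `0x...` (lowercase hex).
off 0x02: read 00 80 as little → 0x8000
  top 6b → 0x20 → call [J]
  [9:0] imm=0 = $0
  target = base 0x10fe + off 0x02 + 2 + imm 0 = 0x1102

0x1102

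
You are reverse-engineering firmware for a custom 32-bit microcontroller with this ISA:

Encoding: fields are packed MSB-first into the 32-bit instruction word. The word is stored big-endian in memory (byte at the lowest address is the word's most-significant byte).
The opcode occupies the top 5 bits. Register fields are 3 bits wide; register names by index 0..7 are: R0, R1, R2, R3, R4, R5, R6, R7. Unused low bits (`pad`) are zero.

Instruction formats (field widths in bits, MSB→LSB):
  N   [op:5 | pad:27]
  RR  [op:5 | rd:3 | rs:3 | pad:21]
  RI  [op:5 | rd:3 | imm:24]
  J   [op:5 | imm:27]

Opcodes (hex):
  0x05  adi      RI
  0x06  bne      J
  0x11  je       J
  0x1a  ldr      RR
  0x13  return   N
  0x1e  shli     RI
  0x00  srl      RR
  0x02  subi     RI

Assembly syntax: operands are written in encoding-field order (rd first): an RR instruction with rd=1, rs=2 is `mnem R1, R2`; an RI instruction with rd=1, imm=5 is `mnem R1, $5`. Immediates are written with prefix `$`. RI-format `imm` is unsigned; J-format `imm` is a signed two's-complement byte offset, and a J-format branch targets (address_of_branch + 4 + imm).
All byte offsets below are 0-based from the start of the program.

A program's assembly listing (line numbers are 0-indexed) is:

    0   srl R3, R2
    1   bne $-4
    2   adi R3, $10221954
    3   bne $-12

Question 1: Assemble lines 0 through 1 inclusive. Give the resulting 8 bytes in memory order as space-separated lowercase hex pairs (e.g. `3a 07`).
03 40 00 00 37 ff ff fc

0. srl fields op=0x0:5|rd=3:3|rs=2:3|pad=0:21 → word 03400000h → 03 40 00 00
1. bne fields op=0x6:5|imm=-4:27 → word 37fffffch → 37 ff ff fc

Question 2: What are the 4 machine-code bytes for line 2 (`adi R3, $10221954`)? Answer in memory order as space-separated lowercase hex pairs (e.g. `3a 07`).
2b 9b f9 82

L2: adi op=0x5:5|rd=3:3|imm=10221954:24 ⇒ 0x2b9bf982 ⇒ big 2b 9b f9 82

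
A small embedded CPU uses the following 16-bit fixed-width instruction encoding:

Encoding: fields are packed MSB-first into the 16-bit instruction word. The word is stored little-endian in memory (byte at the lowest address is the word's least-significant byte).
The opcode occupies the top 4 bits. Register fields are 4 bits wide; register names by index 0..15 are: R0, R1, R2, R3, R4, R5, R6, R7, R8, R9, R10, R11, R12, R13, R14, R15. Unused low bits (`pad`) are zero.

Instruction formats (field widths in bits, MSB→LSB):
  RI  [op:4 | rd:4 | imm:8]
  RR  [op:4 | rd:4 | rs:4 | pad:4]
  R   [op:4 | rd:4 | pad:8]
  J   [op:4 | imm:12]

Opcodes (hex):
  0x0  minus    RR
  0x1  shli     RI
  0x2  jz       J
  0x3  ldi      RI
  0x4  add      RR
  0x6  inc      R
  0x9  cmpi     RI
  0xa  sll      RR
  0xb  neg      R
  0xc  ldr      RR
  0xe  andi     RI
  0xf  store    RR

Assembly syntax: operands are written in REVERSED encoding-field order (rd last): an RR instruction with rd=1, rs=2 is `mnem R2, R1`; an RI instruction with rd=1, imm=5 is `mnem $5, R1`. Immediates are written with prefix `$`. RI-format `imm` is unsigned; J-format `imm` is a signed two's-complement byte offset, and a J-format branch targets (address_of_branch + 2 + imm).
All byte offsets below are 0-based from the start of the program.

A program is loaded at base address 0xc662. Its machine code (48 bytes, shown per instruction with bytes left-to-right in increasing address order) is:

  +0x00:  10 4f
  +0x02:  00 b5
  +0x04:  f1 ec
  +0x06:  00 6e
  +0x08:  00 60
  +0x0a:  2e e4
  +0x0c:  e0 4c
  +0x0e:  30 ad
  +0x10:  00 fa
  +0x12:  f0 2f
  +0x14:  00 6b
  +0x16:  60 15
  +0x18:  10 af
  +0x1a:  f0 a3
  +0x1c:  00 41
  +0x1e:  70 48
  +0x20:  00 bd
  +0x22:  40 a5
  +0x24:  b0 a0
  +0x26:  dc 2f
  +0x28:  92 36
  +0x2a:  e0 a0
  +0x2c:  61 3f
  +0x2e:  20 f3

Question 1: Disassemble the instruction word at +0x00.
add R1, R15

@+00  little-endian(10 4f) = 0x4f10
  top 4b → 0x4 → add [RR]
  rd: (w>>8)&0xf=0xf → R15
  rs: (w>>4)&0xf=0x1 → R1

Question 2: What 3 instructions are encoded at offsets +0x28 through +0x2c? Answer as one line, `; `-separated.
@+28  little-endian(92 36) = 0x3692
  op=0x3692>>12=0x3 ⇒ ldi (RI)
  rd@[11:8]=0x6 ⇒ R6
  imm@[7:0]=0x92 ⇒ $146
@+2a  little-endian(e0 a0) = 0xa0e0
  op=0xa0e0>>12=0xa ⇒ sll (RR)
  rd@[11:8]=0x0 ⇒ R0
  rs@[7:4]=0xe ⇒ R14
@+2c  little-endian(61 3f) = 0x3f61
  op=0x3f61>>12=0x3 ⇒ ldi (RI)
  rd@[11:8]=0xf ⇒ R15
  imm@[7:0]=0x61 ⇒ $97

ldi $146, R6; sll R14, R0; ldi $97, R15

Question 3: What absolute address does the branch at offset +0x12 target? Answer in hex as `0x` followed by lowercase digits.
0xc666

@+12  little-endian(f0 2f) = 0x2ff0
  top 4b → 0x2 → jz [J]
  imm: (w>>0)&0xfff=0xff0 (s12→-16) → $-16
  target = base 0xc662 + off 0x12 + 2 + imm -16 = 0xc666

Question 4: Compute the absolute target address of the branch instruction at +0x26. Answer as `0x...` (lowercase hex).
0xc666

+0x26: dc 2f ⇒ word 0x2fdc (little)
  opcode bits[15:12]=0x2: jz/J
  imm@[11:0]=0xfdc (s12→-36) ⇒ $-36
  target = base 0xc662 + off 0x26 + 2 + imm -36 = 0xc666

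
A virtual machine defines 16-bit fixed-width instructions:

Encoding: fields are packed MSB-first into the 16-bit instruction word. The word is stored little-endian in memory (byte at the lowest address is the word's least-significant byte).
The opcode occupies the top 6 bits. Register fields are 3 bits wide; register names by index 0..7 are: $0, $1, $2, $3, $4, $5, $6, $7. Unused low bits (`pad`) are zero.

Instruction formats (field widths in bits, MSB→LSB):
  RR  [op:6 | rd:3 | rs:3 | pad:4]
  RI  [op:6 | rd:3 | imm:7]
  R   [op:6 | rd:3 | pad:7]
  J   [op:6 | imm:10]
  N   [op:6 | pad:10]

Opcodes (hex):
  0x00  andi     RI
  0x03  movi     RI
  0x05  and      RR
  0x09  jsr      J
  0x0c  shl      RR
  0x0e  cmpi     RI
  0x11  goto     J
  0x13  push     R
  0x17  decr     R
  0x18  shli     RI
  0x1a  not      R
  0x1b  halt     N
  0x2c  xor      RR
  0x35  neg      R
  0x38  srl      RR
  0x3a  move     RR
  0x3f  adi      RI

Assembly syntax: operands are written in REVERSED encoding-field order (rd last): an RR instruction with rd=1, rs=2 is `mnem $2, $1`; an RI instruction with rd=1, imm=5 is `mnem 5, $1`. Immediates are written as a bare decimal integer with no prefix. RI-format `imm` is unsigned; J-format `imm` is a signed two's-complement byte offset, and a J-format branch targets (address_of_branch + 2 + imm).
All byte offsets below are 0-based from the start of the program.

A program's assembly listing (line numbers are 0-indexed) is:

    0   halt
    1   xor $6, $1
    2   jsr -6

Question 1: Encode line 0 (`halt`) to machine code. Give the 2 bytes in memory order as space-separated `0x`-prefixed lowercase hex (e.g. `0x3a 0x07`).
0x00 0x6c

L0: halt op=0x1b:6|pad=0:10 ⇒ 0x6c00 ⇒ little 00 6c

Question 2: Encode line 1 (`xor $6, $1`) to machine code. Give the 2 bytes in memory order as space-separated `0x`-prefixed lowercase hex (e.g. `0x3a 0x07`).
0xe0 0xb0

line 1 (xor): pack op=0x2c:6|rd=1:3|rs=6:3|pad=0:4 = 0xb0e0; little→ e0 b0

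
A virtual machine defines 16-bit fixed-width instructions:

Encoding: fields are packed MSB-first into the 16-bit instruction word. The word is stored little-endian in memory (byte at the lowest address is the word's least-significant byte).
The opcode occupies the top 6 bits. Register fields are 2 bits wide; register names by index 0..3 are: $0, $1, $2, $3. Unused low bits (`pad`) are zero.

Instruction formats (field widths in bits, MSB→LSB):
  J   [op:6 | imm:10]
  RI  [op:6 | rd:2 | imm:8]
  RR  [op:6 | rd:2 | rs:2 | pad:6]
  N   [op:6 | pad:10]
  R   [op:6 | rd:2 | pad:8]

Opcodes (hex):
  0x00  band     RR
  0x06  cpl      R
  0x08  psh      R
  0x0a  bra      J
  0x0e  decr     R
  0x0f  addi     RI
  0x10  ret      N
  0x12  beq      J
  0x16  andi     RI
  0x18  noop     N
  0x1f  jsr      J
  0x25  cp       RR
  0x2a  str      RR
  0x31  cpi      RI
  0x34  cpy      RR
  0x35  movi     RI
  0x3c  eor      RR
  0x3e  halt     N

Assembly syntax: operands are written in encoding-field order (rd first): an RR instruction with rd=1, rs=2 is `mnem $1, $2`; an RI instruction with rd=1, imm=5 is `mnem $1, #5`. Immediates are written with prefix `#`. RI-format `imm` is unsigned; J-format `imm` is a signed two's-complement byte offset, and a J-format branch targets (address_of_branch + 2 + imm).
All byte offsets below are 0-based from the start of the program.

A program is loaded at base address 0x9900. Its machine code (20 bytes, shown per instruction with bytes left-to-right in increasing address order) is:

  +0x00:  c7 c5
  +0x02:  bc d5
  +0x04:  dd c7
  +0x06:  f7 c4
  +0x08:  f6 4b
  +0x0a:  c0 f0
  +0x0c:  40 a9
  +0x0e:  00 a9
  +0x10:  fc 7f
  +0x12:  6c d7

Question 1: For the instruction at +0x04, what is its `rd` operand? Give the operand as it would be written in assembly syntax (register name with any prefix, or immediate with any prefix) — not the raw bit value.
+0x04: dd c7 ⇒ word 0xc7dd (little)
  op=0xc7dd>>10=0x31 ⇒ cpi (RI)
  rd: (w>>8)&0x3=0x3 → $3
  imm: (w>>0)&0xff=0xdd → #221

$3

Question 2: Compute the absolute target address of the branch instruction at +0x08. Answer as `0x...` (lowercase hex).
off 0x08: read f6 4b as little → 0x4bf6
  op=0x4bf6>>10=0x12 ⇒ beq (J)
  imm: (w>>0)&0x3ff=0x3f6 (s10→-10) → #-10
  target = base 0x9900 + off 0x08 + 2 + imm -10 = 0x9900

0x9900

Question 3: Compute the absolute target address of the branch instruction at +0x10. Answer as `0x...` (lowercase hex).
0x990e

off 0x10: read fc 7f as little → 0x7ffc
  op=0x7ffc>>10=0x1f ⇒ jsr (J)
  [9:0] imm=1020 (s10→-4) = #-4
  target = base 0x9900 + off 0x10 + 2 + imm -4 = 0x990e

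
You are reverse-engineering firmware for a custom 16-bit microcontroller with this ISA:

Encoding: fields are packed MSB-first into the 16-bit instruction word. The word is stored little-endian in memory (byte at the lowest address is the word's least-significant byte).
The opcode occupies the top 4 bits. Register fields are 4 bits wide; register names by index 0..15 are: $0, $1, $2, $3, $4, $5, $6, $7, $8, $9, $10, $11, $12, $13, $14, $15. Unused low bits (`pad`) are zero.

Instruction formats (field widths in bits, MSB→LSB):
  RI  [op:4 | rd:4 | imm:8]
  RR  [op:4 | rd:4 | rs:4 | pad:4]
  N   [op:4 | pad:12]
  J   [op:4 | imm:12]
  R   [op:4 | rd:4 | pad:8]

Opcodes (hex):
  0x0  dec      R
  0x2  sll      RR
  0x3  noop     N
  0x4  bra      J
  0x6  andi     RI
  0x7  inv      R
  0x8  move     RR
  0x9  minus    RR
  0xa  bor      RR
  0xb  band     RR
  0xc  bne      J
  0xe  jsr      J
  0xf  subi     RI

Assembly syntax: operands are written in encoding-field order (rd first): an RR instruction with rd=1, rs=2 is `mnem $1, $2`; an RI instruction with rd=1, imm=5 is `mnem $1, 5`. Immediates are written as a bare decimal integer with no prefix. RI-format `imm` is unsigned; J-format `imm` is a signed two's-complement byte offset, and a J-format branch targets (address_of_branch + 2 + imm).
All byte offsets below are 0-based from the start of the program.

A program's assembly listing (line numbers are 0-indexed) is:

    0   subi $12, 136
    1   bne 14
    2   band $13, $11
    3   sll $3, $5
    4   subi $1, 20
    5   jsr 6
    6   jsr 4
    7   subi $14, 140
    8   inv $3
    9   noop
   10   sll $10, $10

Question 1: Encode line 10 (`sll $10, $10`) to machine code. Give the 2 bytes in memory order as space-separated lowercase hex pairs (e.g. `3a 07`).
a0 2a

line 10 (sll): pack op=0x2:4|rd=10:4|rs=10:4|pad=0:4 = 0x2aa0; little→ a0 2a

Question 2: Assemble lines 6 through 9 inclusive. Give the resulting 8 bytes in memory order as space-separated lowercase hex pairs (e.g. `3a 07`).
04 e0 8c fe 00 73 00 30

6. jsr fields op=0xe:4|imm=4:12 → word e004h → 04 e0
7. subi fields op=0xf:4|rd=14:4|imm=140:8 → word fe8ch → 8c fe
8. inv fields op=0x7:4|rd=3:4|pad=0:8 → word 7300h → 00 73
9. noop fields op=0x3:4|pad=0:12 → word 3000h → 00 30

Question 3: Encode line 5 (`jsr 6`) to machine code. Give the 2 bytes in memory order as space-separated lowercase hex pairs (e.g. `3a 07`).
L5: jsr op=0xe:4|imm=6:12 ⇒ 0xe006 ⇒ little 06 e0

06 e0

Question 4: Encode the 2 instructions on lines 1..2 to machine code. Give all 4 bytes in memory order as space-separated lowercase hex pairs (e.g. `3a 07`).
L1: bne op=0xc:4|imm=14:12 ⇒ 0xc00e ⇒ little 0e c0
L2: band op=0xb:4|rd=13:4|rs=11:4|pad=0:4 ⇒ 0xbdb0 ⇒ little b0 bd

0e c0 b0 bd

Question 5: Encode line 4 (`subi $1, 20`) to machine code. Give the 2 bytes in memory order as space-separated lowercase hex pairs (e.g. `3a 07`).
line 4 (subi): pack op=0xf:4|rd=1:4|imm=20:8 = 0xf114; little→ 14 f1

14 f1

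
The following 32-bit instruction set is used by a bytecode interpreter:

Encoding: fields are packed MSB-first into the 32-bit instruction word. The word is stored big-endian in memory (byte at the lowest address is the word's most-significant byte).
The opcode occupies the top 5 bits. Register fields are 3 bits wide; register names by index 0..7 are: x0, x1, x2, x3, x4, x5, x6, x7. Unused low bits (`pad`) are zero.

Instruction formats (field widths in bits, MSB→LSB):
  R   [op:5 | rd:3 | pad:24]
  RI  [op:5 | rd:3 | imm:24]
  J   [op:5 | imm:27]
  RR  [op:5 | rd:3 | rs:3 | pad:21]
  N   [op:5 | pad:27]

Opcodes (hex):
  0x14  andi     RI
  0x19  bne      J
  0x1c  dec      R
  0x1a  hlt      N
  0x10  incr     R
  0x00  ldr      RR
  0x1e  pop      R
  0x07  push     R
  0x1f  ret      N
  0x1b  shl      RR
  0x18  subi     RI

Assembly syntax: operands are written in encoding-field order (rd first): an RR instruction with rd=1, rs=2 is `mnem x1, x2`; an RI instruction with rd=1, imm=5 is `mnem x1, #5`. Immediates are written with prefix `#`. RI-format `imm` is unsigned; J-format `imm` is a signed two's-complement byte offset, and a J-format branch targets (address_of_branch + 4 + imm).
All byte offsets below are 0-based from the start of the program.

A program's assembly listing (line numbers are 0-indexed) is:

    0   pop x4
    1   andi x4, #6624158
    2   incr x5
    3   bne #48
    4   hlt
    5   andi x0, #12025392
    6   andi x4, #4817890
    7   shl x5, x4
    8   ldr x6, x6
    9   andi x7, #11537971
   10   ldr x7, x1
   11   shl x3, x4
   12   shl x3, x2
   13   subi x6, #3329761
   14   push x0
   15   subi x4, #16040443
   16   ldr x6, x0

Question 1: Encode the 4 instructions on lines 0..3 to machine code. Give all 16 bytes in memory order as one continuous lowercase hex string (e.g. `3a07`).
f4000000a465139e85000000c8000030

line 0 (pop): pack op=0x1e:5|rd=4:3|pad=0:24 = 0xf4000000; big→ f4 00 00 00
line 1 (andi): pack op=0x14:5|rd=4:3|imm=6624158:24 = 0xa465139e; big→ a4 65 13 9e
line 2 (incr): pack op=0x10:5|rd=5:3|pad=0:24 = 0x85000000; big→ 85 00 00 00
line 3 (bne): pack op=0x19:5|imm=48:27 = 0xc8000030; big→ c8 00 00 30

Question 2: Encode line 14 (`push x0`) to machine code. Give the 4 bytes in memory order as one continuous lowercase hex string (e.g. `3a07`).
14. push fields op=0x7:5|rd=0:3|pad=0:24 → word 38000000h → 38 00 00 00

38000000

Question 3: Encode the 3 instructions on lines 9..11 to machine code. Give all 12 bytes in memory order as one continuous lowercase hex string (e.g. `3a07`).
a7b00e3307200000db800000

line 9 (andi): pack op=0x14:5|rd=7:3|imm=11537971:24 = 0xa7b00e33; big→ a7 b0 0e 33
line 10 (ldr): pack op=0x0:5|rd=7:3|rs=1:3|pad=0:21 = 0x07200000; big→ 07 20 00 00
line 11 (shl): pack op=0x1b:5|rd=3:3|rs=4:3|pad=0:21 = 0xdb800000; big→ db 80 00 00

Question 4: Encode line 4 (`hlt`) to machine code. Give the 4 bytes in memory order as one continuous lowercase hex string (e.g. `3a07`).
d0000000

4. hlt fields op=0x1a:5|pad=0:27 → word d0000000h → d0 00 00 00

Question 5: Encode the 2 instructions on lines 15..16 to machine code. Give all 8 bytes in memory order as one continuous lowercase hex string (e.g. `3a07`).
15. subi fields op=0x18:5|rd=4:3|imm=16040443:24 → word c4f4c1fbh → c4 f4 c1 fb
16. ldr fields op=0x0:5|rd=6:3|rs=0:3|pad=0:21 → word 06000000h → 06 00 00 00

c4f4c1fb06000000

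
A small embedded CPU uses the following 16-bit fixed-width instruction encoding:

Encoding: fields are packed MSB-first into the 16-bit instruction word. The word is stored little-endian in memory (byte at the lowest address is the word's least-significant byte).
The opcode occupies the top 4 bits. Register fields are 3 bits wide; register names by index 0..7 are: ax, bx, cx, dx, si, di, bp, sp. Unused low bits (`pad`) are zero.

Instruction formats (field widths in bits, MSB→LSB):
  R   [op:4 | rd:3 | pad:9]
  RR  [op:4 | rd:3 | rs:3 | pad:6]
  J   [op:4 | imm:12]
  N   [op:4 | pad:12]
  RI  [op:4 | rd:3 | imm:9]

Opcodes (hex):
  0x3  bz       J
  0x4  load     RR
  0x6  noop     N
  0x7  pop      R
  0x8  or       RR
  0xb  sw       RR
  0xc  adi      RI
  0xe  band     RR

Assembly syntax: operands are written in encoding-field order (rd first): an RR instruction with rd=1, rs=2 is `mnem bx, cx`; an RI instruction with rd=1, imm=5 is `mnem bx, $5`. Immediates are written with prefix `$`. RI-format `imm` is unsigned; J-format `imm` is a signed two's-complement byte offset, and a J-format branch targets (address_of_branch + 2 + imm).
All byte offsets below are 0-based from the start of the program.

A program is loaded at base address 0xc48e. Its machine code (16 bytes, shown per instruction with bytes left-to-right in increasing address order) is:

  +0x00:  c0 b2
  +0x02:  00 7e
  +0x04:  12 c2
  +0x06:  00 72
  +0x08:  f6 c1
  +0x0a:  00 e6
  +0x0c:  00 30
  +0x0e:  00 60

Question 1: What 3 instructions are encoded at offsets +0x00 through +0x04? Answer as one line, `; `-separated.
sw bx, dx; pop sp; adi bx, $18

+0x00: c0 b2 ⇒ word 0xb2c0 (little)
  op=0xb2c0>>12=0xb ⇒ sw (RR)
  rd@[11:9]=0x1 ⇒ bx
  rs@[8:6]=0x3 ⇒ dx
+0x02: 00 7e ⇒ word 0x7e00 (little)
  op=0x7e00>>12=0x7 ⇒ pop (R)
  rd@[11:9]=0x7 ⇒ sp
+0x04: 12 c2 ⇒ word 0xc212 (little)
  op=0xc212>>12=0xc ⇒ adi (RI)
  rd@[11:9]=0x1 ⇒ bx
  imm@[8:0]=0x12 ⇒ $18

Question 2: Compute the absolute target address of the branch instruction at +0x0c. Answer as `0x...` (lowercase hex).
off 0x0c: read 00 30 as little → 0x3000
  op=0x3000>>12=0x3 ⇒ bz (J)
  imm: (w>>0)&0xfff=0x0 → $0
  target = base 0xc48e + off 0x0c + 2 + imm 0 = 0xc49c

0xc49c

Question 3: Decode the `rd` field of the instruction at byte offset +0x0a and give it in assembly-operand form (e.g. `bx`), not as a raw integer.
dx

@+0a  little-endian(00 e6) = 0xe600
  top 4b → 0xe → band [RR]
  rd@[11:9]=0x3 ⇒ dx
  rs@[8:6]=0x0 ⇒ ax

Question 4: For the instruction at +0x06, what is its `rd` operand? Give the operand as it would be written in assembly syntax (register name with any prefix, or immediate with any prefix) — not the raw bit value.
[06] 00 72 → 0x7200
  op=0x7200>>12=0x7 ⇒ pop (R)
  rd: (w>>9)&0x7=0x1 → bx

bx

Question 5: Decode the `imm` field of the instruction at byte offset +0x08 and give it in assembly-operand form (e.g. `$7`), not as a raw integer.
$502

@+08  little-endian(f6 c1) = 0xc1f6
  top 4b → 0xc → adi [RI]
  [11:9] rd=0 = ax
  [8:0] imm=502 = $502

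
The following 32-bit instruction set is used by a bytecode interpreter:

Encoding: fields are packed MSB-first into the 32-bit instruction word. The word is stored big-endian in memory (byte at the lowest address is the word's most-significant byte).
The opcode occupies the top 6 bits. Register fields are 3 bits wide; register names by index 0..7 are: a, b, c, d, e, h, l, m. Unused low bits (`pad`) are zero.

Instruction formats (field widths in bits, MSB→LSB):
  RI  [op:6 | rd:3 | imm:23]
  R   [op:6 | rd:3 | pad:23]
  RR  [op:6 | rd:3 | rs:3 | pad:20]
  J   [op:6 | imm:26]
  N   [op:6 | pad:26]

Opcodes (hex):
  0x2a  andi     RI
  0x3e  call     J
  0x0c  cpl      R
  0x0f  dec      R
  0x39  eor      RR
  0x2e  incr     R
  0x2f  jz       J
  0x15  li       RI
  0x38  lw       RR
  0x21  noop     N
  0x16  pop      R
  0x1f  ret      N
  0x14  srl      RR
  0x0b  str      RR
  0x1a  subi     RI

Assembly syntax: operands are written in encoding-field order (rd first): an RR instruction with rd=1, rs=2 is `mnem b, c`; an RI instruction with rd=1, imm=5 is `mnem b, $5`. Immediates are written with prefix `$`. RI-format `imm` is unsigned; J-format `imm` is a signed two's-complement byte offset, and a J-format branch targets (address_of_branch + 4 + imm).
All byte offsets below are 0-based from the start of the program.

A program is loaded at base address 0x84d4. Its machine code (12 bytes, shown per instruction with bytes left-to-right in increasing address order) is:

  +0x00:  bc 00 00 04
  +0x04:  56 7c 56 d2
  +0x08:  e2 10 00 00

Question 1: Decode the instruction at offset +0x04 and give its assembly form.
off 0x04: read 56 7c 56 d2 as big → 0x567c56d2
  op=0x567c56d2>>26=0x15 ⇒ li (RI)
  [25:23] rd=4 = e
  [22:0] imm=8148690 = $8148690

li e, $8148690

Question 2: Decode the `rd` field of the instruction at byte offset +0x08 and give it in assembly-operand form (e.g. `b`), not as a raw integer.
e

+0x08: e2 10 00 00 ⇒ word 0xe2100000 (big)
  top 6b → 0x38 → lw [RR]
  [25:23] rd=4 = e
  [22:20] rs=1 = b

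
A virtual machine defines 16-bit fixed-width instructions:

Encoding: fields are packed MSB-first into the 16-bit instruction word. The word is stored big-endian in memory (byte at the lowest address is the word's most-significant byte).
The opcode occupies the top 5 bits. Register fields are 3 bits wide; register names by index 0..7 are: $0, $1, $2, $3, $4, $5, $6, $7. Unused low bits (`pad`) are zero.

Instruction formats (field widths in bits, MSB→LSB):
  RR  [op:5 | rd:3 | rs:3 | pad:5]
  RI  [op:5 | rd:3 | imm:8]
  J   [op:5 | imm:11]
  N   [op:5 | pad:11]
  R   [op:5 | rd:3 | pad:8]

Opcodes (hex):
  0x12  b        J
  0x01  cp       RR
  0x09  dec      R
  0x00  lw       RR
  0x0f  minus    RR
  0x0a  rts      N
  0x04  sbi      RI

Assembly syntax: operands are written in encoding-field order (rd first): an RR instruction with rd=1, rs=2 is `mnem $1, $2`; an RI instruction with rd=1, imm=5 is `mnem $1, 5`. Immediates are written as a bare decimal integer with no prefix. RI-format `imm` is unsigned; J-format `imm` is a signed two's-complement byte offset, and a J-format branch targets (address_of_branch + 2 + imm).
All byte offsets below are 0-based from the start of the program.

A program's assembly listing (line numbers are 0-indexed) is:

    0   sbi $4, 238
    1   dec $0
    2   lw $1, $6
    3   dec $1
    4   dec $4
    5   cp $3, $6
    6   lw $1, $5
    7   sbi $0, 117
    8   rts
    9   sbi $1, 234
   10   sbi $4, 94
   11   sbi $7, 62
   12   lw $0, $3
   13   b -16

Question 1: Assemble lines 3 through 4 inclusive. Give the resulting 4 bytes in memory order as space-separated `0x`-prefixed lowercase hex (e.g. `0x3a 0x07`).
0x49 0x00 0x4c 0x00

line 3 (dec): pack op=0x9:5|rd=1:3|pad=0:8 = 0x4900; big→ 49 00
line 4 (dec): pack op=0x9:5|rd=4:3|pad=0:8 = 0x4c00; big→ 4c 00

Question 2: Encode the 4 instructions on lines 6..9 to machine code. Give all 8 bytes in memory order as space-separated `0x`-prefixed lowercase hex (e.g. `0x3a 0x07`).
6. lw fields op=0x0:5|rd=1:3|rs=5:3|pad=0:5 → word 01a0h → 01 a0
7. sbi fields op=0x4:5|rd=0:3|imm=117:8 → word 2075h → 20 75
8. rts fields op=0xa:5|pad=0:11 → word 5000h → 50 00
9. sbi fields op=0x4:5|rd=1:3|imm=234:8 → word 21eah → 21 ea

0x01 0xa0 0x20 0x75 0x50 0x00 0x21 0xea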